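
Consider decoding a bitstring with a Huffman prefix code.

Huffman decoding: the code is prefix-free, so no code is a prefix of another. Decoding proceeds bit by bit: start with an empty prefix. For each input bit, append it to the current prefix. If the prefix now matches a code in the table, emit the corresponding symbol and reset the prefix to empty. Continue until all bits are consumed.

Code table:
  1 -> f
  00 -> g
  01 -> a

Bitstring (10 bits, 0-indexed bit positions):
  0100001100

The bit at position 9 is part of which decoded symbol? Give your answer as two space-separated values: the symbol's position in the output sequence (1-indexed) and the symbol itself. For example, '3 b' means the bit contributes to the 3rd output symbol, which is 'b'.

Bit 0: prefix='0' (no match yet)
Bit 1: prefix='01' -> emit 'a', reset
Bit 2: prefix='0' (no match yet)
Bit 3: prefix='00' -> emit 'g', reset
Bit 4: prefix='0' (no match yet)
Bit 5: prefix='00' -> emit 'g', reset
Bit 6: prefix='1' -> emit 'f', reset
Bit 7: prefix='1' -> emit 'f', reset
Bit 8: prefix='0' (no match yet)
Bit 9: prefix='00' -> emit 'g', reset

Answer: 6 g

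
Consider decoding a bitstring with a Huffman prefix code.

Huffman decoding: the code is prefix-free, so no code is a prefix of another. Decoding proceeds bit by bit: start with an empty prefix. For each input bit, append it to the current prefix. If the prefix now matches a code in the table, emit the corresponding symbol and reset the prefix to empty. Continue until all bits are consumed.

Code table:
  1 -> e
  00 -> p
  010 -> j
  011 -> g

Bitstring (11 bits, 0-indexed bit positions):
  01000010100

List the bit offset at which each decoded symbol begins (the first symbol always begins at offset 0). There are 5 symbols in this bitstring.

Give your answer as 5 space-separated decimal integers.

Bit 0: prefix='0' (no match yet)
Bit 1: prefix='01' (no match yet)
Bit 2: prefix='010' -> emit 'j', reset
Bit 3: prefix='0' (no match yet)
Bit 4: prefix='00' -> emit 'p', reset
Bit 5: prefix='0' (no match yet)
Bit 6: prefix='01' (no match yet)
Bit 7: prefix='010' -> emit 'j', reset
Bit 8: prefix='1' -> emit 'e', reset
Bit 9: prefix='0' (no match yet)
Bit 10: prefix='00' -> emit 'p', reset

Answer: 0 3 5 8 9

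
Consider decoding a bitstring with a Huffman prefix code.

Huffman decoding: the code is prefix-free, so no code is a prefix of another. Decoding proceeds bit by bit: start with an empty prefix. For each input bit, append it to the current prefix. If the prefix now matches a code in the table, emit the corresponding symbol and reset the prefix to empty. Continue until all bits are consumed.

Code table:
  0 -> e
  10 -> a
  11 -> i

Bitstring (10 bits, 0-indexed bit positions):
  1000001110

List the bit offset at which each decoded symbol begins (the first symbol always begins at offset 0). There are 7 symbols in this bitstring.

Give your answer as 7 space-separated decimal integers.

Answer: 0 2 3 4 5 6 8

Derivation:
Bit 0: prefix='1' (no match yet)
Bit 1: prefix='10' -> emit 'a', reset
Bit 2: prefix='0' -> emit 'e', reset
Bit 3: prefix='0' -> emit 'e', reset
Bit 4: prefix='0' -> emit 'e', reset
Bit 5: prefix='0' -> emit 'e', reset
Bit 6: prefix='1' (no match yet)
Bit 7: prefix='11' -> emit 'i', reset
Bit 8: prefix='1' (no match yet)
Bit 9: prefix='10' -> emit 'a', reset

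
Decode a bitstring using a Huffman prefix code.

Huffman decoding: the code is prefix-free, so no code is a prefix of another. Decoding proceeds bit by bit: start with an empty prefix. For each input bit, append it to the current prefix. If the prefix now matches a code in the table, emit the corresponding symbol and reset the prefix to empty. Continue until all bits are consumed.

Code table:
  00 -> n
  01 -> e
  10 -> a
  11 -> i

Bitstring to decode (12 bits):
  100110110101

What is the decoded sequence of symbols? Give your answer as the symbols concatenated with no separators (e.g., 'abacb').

Bit 0: prefix='1' (no match yet)
Bit 1: prefix='10' -> emit 'a', reset
Bit 2: prefix='0' (no match yet)
Bit 3: prefix='01' -> emit 'e', reset
Bit 4: prefix='1' (no match yet)
Bit 5: prefix='10' -> emit 'a', reset
Bit 6: prefix='1' (no match yet)
Bit 7: prefix='11' -> emit 'i', reset
Bit 8: prefix='0' (no match yet)
Bit 9: prefix='01' -> emit 'e', reset
Bit 10: prefix='0' (no match yet)
Bit 11: prefix='01' -> emit 'e', reset

Answer: aeaiee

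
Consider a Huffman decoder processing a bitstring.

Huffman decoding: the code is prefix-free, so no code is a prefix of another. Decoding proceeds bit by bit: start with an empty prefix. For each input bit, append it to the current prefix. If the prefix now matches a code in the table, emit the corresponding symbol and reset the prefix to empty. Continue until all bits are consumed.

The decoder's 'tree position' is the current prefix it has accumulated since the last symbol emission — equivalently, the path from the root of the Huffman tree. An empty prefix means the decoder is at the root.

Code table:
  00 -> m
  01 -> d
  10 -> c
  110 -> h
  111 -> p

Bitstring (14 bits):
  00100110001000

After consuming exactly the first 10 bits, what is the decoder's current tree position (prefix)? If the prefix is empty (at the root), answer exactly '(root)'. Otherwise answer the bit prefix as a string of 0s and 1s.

Answer: (root)

Derivation:
Bit 0: prefix='0' (no match yet)
Bit 1: prefix='00' -> emit 'm', reset
Bit 2: prefix='1' (no match yet)
Bit 3: prefix='10' -> emit 'c', reset
Bit 4: prefix='0' (no match yet)
Bit 5: prefix='01' -> emit 'd', reset
Bit 6: prefix='1' (no match yet)
Bit 7: prefix='10' -> emit 'c', reset
Bit 8: prefix='0' (no match yet)
Bit 9: prefix='00' -> emit 'm', reset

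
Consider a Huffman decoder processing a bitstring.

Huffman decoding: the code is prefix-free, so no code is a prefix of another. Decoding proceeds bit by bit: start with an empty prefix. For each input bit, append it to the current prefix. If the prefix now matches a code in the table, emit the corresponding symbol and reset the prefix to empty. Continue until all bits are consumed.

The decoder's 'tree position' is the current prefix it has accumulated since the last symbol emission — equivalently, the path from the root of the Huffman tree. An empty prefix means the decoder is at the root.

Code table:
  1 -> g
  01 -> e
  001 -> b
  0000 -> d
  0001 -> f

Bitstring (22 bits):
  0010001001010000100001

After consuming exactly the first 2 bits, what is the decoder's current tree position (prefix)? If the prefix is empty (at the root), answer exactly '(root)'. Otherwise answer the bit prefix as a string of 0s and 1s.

Bit 0: prefix='0' (no match yet)
Bit 1: prefix='00' (no match yet)

Answer: 00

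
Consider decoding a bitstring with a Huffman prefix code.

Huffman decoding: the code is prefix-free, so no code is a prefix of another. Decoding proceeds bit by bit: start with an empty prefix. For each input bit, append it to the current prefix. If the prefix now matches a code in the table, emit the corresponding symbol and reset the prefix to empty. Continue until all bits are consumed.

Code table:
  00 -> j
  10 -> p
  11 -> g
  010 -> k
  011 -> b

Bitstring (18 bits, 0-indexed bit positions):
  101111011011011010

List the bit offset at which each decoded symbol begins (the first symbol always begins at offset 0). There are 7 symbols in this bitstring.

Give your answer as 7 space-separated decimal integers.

Answer: 0 2 4 6 9 12 15

Derivation:
Bit 0: prefix='1' (no match yet)
Bit 1: prefix='10' -> emit 'p', reset
Bit 2: prefix='1' (no match yet)
Bit 3: prefix='11' -> emit 'g', reset
Bit 4: prefix='1' (no match yet)
Bit 5: prefix='11' -> emit 'g', reset
Bit 6: prefix='0' (no match yet)
Bit 7: prefix='01' (no match yet)
Bit 8: prefix='011' -> emit 'b', reset
Bit 9: prefix='0' (no match yet)
Bit 10: prefix='01' (no match yet)
Bit 11: prefix='011' -> emit 'b', reset
Bit 12: prefix='0' (no match yet)
Bit 13: prefix='01' (no match yet)
Bit 14: prefix='011' -> emit 'b', reset
Bit 15: prefix='0' (no match yet)
Bit 16: prefix='01' (no match yet)
Bit 17: prefix='010' -> emit 'k', reset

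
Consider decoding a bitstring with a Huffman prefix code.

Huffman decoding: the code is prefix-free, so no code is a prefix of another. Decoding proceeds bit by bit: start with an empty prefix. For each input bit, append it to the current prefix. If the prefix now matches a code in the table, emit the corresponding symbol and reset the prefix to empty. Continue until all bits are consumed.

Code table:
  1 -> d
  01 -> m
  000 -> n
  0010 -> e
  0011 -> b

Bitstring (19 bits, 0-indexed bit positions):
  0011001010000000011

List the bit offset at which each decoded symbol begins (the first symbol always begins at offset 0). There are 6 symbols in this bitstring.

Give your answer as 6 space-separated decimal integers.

Bit 0: prefix='0' (no match yet)
Bit 1: prefix='00' (no match yet)
Bit 2: prefix='001' (no match yet)
Bit 3: prefix='0011' -> emit 'b', reset
Bit 4: prefix='0' (no match yet)
Bit 5: prefix='00' (no match yet)
Bit 6: prefix='001' (no match yet)
Bit 7: prefix='0010' -> emit 'e', reset
Bit 8: prefix='1' -> emit 'd', reset
Bit 9: prefix='0' (no match yet)
Bit 10: prefix='00' (no match yet)
Bit 11: prefix='000' -> emit 'n', reset
Bit 12: prefix='0' (no match yet)
Bit 13: prefix='00' (no match yet)
Bit 14: prefix='000' -> emit 'n', reset
Bit 15: prefix='0' (no match yet)
Bit 16: prefix='00' (no match yet)
Bit 17: prefix='001' (no match yet)
Bit 18: prefix='0011' -> emit 'b', reset

Answer: 0 4 8 9 12 15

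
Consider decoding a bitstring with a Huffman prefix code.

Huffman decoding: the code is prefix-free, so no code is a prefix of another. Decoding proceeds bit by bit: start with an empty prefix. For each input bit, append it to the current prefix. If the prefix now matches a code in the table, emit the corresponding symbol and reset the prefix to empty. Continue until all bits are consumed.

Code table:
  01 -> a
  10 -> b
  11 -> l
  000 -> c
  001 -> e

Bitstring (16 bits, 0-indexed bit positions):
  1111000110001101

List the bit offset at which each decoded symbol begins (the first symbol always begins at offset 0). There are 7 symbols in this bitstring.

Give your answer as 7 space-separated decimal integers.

Answer: 0 2 4 7 9 12 14

Derivation:
Bit 0: prefix='1' (no match yet)
Bit 1: prefix='11' -> emit 'l', reset
Bit 2: prefix='1' (no match yet)
Bit 3: prefix='11' -> emit 'l', reset
Bit 4: prefix='0' (no match yet)
Bit 5: prefix='00' (no match yet)
Bit 6: prefix='000' -> emit 'c', reset
Bit 7: prefix='1' (no match yet)
Bit 8: prefix='11' -> emit 'l', reset
Bit 9: prefix='0' (no match yet)
Bit 10: prefix='00' (no match yet)
Bit 11: prefix='000' -> emit 'c', reset
Bit 12: prefix='1' (no match yet)
Bit 13: prefix='11' -> emit 'l', reset
Bit 14: prefix='0' (no match yet)
Bit 15: prefix='01' -> emit 'a', reset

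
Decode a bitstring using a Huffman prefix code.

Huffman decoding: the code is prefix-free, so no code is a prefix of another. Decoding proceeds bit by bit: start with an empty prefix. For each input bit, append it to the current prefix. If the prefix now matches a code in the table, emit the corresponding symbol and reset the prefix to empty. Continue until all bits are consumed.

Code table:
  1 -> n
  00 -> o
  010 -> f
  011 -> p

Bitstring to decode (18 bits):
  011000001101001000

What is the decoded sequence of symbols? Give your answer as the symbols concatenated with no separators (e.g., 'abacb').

Answer: poopffo

Derivation:
Bit 0: prefix='0' (no match yet)
Bit 1: prefix='01' (no match yet)
Bit 2: prefix='011' -> emit 'p', reset
Bit 3: prefix='0' (no match yet)
Bit 4: prefix='00' -> emit 'o', reset
Bit 5: prefix='0' (no match yet)
Bit 6: prefix='00' -> emit 'o', reset
Bit 7: prefix='0' (no match yet)
Bit 8: prefix='01' (no match yet)
Bit 9: prefix='011' -> emit 'p', reset
Bit 10: prefix='0' (no match yet)
Bit 11: prefix='01' (no match yet)
Bit 12: prefix='010' -> emit 'f', reset
Bit 13: prefix='0' (no match yet)
Bit 14: prefix='01' (no match yet)
Bit 15: prefix='010' -> emit 'f', reset
Bit 16: prefix='0' (no match yet)
Bit 17: prefix='00' -> emit 'o', reset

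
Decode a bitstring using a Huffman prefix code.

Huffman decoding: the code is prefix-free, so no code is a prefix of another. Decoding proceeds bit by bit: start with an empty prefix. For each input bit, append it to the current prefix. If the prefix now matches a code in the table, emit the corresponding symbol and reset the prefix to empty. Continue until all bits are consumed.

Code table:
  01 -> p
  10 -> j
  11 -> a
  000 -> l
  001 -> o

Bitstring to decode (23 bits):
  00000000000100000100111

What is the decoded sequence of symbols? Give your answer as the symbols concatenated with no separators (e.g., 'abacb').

Answer: lllolooa

Derivation:
Bit 0: prefix='0' (no match yet)
Bit 1: prefix='00' (no match yet)
Bit 2: prefix='000' -> emit 'l', reset
Bit 3: prefix='0' (no match yet)
Bit 4: prefix='00' (no match yet)
Bit 5: prefix='000' -> emit 'l', reset
Bit 6: prefix='0' (no match yet)
Bit 7: prefix='00' (no match yet)
Bit 8: prefix='000' -> emit 'l', reset
Bit 9: prefix='0' (no match yet)
Bit 10: prefix='00' (no match yet)
Bit 11: prefix='001' -> emit 'o', reset
Bit 12: prefix='0' (no match yet)
Bit 13: prefix='00' (no match yet)
Bit 14: prefix='000' -> emit 'l', reset
Bit 15: prefix='0' (no match yet)
Bit 16: prefix='00' (no match yet)
Bit 17: prefix='001' -> emit 'o', reset
Bit 18: prefix='0' (no match yet)
Bit 19: prefix='00' (no match yet)
Bit 20: prefix='001' -> emit 'o', reset
Bit 21: prefix='1' (no match yet)
Bit 22: prefix='11' -> emit 'a', reset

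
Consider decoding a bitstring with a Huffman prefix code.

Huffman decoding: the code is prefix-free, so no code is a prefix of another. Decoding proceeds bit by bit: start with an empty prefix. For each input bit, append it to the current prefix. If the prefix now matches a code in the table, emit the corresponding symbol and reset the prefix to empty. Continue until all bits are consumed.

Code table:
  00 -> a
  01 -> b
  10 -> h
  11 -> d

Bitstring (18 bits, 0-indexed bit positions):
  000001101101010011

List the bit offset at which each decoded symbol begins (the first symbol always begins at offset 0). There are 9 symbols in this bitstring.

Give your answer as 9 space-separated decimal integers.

Bit 0: prefix='0' (no match yet)
Bit 1: prefix='00' -> emit 'a', reset
Bit 2: prefix='0' (no match yet)
Bit 3: prefix='00' -> emit 'a', reset
Bit 4: prefix='0' (no match yet)
Bit 5: prefix='01' -> emit 'b', reset
Bit 6: prefix='1' (no match yet)
Bit 7: prefix='10' -> emit 'h', reset
Bit 8: prefix='1' (no match yet)
Bit 9: prefix='11' -> emit 'd', reset
Bit 10: prefix='0' (no match yet)
Bit 11: prefix='01' -> emit 'b', reset
Bit 12: prefix='0' (no match yet)
Bit 13: prefix='01' -> emit 'b', reset
Bit 14: prefix='0' (no match yet)
Bit 15: prefix='00' -> emit 'a', reset
Bit 16: prefix='1' (no match yet)
Bit 17: prefix='11' -> emit 'd', reset

Answer: 0 2 4 6 8 10 12 14 16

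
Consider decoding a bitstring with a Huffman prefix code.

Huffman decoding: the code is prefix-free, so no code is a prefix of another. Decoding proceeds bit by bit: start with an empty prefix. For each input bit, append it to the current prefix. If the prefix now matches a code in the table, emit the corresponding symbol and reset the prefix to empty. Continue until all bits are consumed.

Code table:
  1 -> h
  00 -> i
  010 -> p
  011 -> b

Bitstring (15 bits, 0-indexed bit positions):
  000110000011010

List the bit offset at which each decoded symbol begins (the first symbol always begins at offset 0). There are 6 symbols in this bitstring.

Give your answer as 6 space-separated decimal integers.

Bit 0: prefix='0' (no match yet)
Bit 1: prefix='00' -> emit 'i', reset
Bit 2: prefix='0' (no match yet)
Bit 3: prefix='01' (no match yet)
Bit 4: prefix='011' -> emit 'b', reset
Bit 5: prefix='0' (no match yet)
Bit 6: prefix='00' -> emit 'i', reset
Bit 7: prefix='0' (no match yet)
Bit 8: prefix='00' -> emit 'i', reset
Bit 9: prefix='0' (no match yet)
Bit 10: prefix='01' (no match yet)
Bit 11: prefix='011' -> emit 'b', reset
Bit 12: prefix='0' (no match yet)
Bit 13: prefix='01' (no match yet)
Bit 14: prefix='010' -> emit 'p', reset

Answer: 0 2 5 7 9 12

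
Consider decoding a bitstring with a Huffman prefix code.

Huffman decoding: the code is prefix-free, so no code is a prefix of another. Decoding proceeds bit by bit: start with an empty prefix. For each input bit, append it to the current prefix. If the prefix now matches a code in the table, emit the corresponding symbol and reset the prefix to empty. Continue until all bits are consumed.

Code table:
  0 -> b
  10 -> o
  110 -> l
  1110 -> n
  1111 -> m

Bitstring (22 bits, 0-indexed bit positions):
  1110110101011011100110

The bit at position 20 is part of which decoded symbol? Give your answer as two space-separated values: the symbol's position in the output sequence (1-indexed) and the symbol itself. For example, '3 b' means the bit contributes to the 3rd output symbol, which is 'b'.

Answer: 8 l

Derivation:
Bit 0: prefix='1' (no match yet)
Bit 1: prefix='11' (no match yet)
Bit 2: prefix='111' (no match yet)
Bit 3: prefix='1110' -> emit 'n', reset
Bit 4: prefix='1' (no match yet)
Bit 5: prefix='11' (no match yet)
Bit 6: prefix='110' -> emit 'l', reset
Bit 7: prefix='1' (no match yet)
Bit 8: prefix='10' -> emit 'o', reset
Bit 9: prefix='1' (no match yet)
Bit 10: prefix='10' -> emit 'o', reset
Bit 11: prefix='1' (no match yet)
Bit 12: prefix='11' (no match yet)
Bit 13: prefix='110' -> emit 'l', reset
Bit 14: prefix='1' (no match yet)
Bit 15: prefix='11' (no match yet)
Bit 16: prefix='111' (no match yet)
Bit 17: prefix='1110' -> emit 'n', reset
Bit 18: prefix='0' -> emit 'b', reset
Bit 19: prefix='1' (no match yet)
Bit 20: prefix='11' (no match yet)
Bit 21: prefix='110' -> emit 'l', reset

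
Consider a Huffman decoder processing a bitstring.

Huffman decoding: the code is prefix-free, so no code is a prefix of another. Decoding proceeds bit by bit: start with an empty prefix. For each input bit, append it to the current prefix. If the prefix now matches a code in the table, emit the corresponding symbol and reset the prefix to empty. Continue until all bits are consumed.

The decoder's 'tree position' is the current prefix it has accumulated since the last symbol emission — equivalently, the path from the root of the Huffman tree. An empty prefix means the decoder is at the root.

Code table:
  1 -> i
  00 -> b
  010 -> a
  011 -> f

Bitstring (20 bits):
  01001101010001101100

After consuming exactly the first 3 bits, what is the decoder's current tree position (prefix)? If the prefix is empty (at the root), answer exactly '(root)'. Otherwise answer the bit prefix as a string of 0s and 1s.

Answer: (root)

Derivation:
Bit 0: prefix='0' (no match yet)
Bit 1: prefix='01' (no match yet)
Bit 2: prefix='010' -> emit 'a', reset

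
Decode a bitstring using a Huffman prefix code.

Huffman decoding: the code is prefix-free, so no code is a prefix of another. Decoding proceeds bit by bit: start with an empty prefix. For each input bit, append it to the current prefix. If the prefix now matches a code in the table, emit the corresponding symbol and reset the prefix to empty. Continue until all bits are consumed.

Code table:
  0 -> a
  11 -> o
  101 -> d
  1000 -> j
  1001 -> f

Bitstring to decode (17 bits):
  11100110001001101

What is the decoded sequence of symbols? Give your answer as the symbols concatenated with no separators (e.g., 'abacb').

Answer: ofjfd

Derivation:
Bit 0: prefix='1' (no match yet)
Bit 1: prefix='11' -> emit 'o', reset
Bit 2: prefix='1' (no match yet)
Bit 3: prefix='10' (no match yet)
Bit 4: prefix='100' (no match yet)
Bit 5: prefix='1001' -> emit 'f', reset
Bit 6: prefix='1' (no match yet)
Bit 7: prefix='10' (no match yet)
Bit 8: prefix='100' (no match yet)
Bit 9: prefix='1000' -> emit 'j', reset
Bit 10: prefix='1' (no match yet)
Bit 11: prefix='10' (no match yet)
Bit 12: prefix='100' (no match yet)
Bit 13: prefix='1001' -> emit 'f', reset
Bit 14: prefix='1' (no match yet)
Bit 15: prefix='10' (no match yet)
Bit 16: prefix='101' -> emit 'd', reset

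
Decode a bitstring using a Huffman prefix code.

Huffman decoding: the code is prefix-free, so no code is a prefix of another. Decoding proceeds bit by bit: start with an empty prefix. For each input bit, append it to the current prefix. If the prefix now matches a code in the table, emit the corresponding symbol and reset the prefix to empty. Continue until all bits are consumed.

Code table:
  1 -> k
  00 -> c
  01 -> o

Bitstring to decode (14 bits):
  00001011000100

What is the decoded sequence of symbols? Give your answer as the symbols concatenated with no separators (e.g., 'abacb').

Bit 0: prefix='0' (no match yet)
Bit 1: prefix='00' -> emit 'c', reset
Bit 2: prefix='0' (no match yet)
Bit 3: prefix='00' -> emit 'c', reset
Bit 4: prefix='1' -> emit 'k', reset
Bit 5: prefix='0' (no match yet)
Bit 6: prefix='01' -> emit 'o', reset
Bit 7: prefix='1' -> emit 'k', reset
Bit 8: prefix='0' (no match yet)
Bit 9: prefix='00' -> emit 'c', reset
Bit 10: prefix='0' (no match yet)
Bit 11: prefix='01' -> emit 'o', reset
Bit 12: prefix='0' (no match yet)
Bit 13: prefix='00' -> emit 'c', reset

Answer: cckokcoc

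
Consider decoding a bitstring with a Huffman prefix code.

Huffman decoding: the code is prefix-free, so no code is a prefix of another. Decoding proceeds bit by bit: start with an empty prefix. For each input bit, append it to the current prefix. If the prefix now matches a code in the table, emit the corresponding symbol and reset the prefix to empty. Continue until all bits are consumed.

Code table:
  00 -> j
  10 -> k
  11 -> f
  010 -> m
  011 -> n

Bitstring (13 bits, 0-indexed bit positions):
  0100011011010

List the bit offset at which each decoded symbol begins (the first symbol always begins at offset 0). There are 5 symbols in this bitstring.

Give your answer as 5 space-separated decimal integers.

Answer: 0 3 5 7 10

Derivation:
Bit 0: prefix='0' (no match yet)
Bit 1: prefix='01' (no match yet)
Bit 2: prefix='010' -> emit 'm', reset
Bit 3: prefix='0' (no match yet)
Bit 4: prefix='00' -> emit 'j', reset
Bit 5: prefix='1' (no match yet)
Bit 6: prefix='11' -> emit 'f', reset
Bit 7: prefix='0' (no match yet)
Bit 8: prefix='01' (no match yet)
Bit 9: prefix='011' -> emit 'n', reset
Bit 10: prefix='0' (no match yet)
Bit 11: prefix='01' (no match yet)
Bit 12: prefix='010' -> emit 'm', reset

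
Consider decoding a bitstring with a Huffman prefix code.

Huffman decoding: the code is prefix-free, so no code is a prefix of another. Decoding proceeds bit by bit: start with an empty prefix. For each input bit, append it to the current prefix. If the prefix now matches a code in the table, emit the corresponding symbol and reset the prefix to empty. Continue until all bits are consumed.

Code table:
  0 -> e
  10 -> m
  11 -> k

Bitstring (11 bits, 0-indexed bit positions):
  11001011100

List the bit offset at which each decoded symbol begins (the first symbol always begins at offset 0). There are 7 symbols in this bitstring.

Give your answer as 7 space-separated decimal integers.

Answer: 0 2 3 4 6 8 10

Derivation:
Bit 0: prefix='1' (no match yet)
Bit 1: prefix='11' -> emit 'k', reset
Bit 2: prefix='0' -> emit 'e', reset
Bit 3: prefix='0' -> emit 'e', reset
Bit 4: prefix='1' (no match yet)
Bit 5: prefix='10' -> emit 'm', reset
Bit 6: prefix='1' (no match yet)
Bit 7: prefix='11' -> emit 'k', reset
Bit 8: prefix='1' (no match yet)
Bit 9: prefix='10' -> emit 'm', reset
Bit 10: prefix='0' -> emit 'e', reset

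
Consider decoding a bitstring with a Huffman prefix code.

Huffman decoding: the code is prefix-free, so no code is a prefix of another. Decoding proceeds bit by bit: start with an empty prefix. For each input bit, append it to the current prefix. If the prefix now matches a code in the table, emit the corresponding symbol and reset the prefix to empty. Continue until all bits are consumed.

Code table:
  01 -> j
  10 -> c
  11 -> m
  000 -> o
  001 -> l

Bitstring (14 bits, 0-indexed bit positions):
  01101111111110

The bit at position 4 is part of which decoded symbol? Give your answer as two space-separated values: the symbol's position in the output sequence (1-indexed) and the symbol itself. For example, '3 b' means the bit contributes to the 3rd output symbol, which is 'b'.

Bit 0: prefix='0' (no match yet)
Bit 1: prefix='01' -> emit 'j', reset
Bit 2: prefix='1' (no match yet)
Bit 3: prefix='10' -> emit 'c', reset
Bit 4: prefix='1' (no match yet)
Bit 5: prefix='11' -> emit 'm', reset
Bit 6: prefix='1' (no match yet)
Bit 7: prefix='11' -> emit 'm', reset
Bit 8: prefix='1' (no match yet)

Answer: 3 m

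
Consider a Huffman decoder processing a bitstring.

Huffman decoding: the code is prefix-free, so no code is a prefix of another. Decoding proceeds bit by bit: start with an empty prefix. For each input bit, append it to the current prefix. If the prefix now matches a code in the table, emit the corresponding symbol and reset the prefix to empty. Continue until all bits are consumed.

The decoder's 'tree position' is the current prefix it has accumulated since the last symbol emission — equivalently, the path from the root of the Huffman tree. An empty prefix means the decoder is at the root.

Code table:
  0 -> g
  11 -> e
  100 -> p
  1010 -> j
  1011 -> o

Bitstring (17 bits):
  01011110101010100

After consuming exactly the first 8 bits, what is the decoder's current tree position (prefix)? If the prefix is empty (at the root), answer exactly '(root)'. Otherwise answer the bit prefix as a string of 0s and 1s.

Bit 0: prefix='0' -> emit 'g', reset
Bit 1: prefix='1' (no match yet)
Bit 2: prefix='10' (no match yet)
Bit 3: prefix='101' (no match yet)
Bit 4: prefix='1011' -> emit 'o', reset
Bit 5: prefix='1' (no match yet)
Bit 6: prefix='11' -> emit 'e', reset
Bit 7: prefix='0' -> emit 'g', reset

Answer: (root)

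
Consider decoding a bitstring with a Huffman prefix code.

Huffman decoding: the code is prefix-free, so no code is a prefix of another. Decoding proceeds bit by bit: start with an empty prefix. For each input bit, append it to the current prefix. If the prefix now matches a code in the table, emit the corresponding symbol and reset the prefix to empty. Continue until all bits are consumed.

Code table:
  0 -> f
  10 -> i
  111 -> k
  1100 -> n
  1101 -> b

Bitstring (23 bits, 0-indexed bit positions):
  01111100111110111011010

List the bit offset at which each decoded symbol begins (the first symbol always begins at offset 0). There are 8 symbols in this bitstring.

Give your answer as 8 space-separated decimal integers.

Bit 0: prefix='0' -> emit 'f', reset
Bit 1: prefix='1' (no match yet)
Bit 2: prefix='11' (no match yet)
Bit 3: prefix='111' -> emit 'k', reset
Bit 4: prefix='1' (no match yet)
Bit 5: prefix='11' (no match yet)
Bit 6: prefix='110' (no match yet)
Bit 7: prefix='1100' -> emit 'n', reset
Bit 8: prefix='1' (no match yet)
Bit 9: prefix='11' (no match yet)
Bit 10: prefix='111' -> emit 'k', reset
Bit 11: prefix='1' (no match yet)
Bit 12: prefix='11' (no match yet)
Bit 13: prefix='110' (no match yet)
Bit 14: prefix='1101' -> emit 'b', reset
Bit 15: prefix='1' (no match yet)
Bit 16: prefix='11' (no match yet)
Bit 17: prefix='110' (no match yet)
Bit 18: prefix='1101' -> emit 'b', reset
Bit 19: prefix='1' (no match yet)
Bit 20: prefix='10' -> emit 'i', reset
Bit 21: prefix='1' (no match yet)
Bit 22: prefix='10' -> emit 'i', reset

Answer: 0 1 4 8 11 15 19 21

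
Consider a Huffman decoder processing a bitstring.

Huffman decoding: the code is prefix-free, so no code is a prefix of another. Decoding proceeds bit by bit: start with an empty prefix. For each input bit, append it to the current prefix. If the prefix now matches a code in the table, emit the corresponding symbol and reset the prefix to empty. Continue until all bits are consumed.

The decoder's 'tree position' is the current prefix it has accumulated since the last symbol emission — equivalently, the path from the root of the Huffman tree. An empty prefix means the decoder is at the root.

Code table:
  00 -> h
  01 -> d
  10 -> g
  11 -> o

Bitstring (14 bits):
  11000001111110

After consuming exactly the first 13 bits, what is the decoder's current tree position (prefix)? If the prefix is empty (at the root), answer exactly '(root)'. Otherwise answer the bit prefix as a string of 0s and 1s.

Bit 0: prefix='1' (no match yet)
Bit 1: prefix='11' -> emit 'o', reset
Bit 2: prefix='0' (no match yet)
Bit 3: prefix='00' -> emit 'h', reset
Bit 4: prefix='0' (no match yet)
Bit 5: prefix='00' -> emit 'h', reset
Bit 6: prefix='0' (no match yet)
Bit 7: prefix='01' -> emit 'd', reset
Bit 8: prefix='1' (no match yet)
Bit 9: prefix='11' -> emit 'o', reset
Bit 10: prefix='1' (no match yet)
Bit 11: prefix='11' -> emit 'o', reset
Bit 12: prefix='1' (no match yet)

Answer: 1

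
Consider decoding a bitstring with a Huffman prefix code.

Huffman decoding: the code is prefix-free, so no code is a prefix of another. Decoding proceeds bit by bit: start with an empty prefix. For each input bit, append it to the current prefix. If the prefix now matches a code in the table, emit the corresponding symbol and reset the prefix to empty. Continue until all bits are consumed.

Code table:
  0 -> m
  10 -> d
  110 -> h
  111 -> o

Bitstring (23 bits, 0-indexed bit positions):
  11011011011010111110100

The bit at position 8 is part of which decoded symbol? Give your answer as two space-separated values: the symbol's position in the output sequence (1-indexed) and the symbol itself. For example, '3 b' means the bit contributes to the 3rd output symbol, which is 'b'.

Answer: 3 h

Derivation:
Bit 0: prefix='1' (no match yet)
Bit 1: prefix='11' (no match yet)
Bit 2: prefix='110' -> emit 'h', reset
Bit 3: prefix='1' (no match yet)
Bit 4: prefix='11' (no match yet)
Bit 5: prefix='110' -> emit 'h', reset
Bit 6: prefix='1' (no match yet)
Bit 7: prefix='11' (no match yet)
Bit 8: prefix='110' -> emit 'h', reset
Bit 9: prefix='1' (no match yet)
Bit 10: prefix='11' (no match yet)
Bit 11: prefix='110' -> emit 'h', reset
Bit 12: prefix='1' (no match yet)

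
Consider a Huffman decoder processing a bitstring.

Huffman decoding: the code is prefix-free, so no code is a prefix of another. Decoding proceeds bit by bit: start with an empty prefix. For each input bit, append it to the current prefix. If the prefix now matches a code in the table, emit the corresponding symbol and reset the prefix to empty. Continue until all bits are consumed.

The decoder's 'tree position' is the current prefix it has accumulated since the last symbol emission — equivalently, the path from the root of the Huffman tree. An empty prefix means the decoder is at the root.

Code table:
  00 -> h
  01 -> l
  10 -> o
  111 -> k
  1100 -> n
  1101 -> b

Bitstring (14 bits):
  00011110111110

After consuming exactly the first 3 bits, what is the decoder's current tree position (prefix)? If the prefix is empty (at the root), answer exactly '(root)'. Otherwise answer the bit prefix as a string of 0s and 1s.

Answer: 0

Derivation:
Bit 0: prefix='0' (no match yet)
Bit 1: prefix='00' -> emit 'h', reset
Bit 2: prefix='0' (no match yet)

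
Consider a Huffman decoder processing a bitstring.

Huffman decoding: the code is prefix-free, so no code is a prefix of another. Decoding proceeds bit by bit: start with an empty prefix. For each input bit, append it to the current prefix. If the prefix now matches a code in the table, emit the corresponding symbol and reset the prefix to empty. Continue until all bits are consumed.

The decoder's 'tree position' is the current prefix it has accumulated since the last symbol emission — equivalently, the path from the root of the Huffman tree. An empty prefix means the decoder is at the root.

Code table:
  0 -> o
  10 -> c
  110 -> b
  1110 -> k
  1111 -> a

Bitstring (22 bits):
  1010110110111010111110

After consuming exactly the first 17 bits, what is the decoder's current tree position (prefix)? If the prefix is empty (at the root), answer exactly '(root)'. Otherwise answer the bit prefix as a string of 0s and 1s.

Bit 0: prefix='1' (no match yet)
Bit 1: prefix='10' -> emit 'c', reset
Bit 2: prefix='1' (no match yet)
Bit 3: prefix='10' -> emit 'c', reset
Bit 4: prefix='1' (no match yet)
Bit 5: prefix='11' (no match yet)
Bit 6: prefix='110' -> emit 'b', reset
Bit 7: prefix='1' (no match yet)
Bit 8: prefix='11' (no match yet)
Bit 9: prefix='110' -> emit 'b', reset
Bit 10: prefix='1' (no match yet)
Bit 11: prefix='11' (no match yet)
Bit 12: prefix='111' (no match yet)
Bit 13: prefix='1110' -> emit 'k', reset
Bit 14: prefix='1' (no match yet)
Bit 15: prefix='10' -> emit 'c', reset
Bit 16: prefix='1' (no match yet)

Answer: 1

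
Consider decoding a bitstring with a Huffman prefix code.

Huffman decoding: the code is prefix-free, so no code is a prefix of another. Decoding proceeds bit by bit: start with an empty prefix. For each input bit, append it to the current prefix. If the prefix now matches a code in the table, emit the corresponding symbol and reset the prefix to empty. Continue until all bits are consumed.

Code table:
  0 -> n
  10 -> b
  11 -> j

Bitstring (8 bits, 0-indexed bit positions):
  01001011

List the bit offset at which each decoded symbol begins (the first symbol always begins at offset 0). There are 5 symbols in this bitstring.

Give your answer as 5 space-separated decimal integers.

Answer: 0 1 3 4 6

Derivation:
Bit 0: prefix='0' -> emit 'n', reset
Bit 1: prefix='1' (no match yet)
Bit 2: prefix='10' -> emit 'b', reset
Bit 3: prefix='0' -> emit 'n', reset
Bit 4: prefix='1' (no match yet)
Bit 5: prefix='10' -> emit 'b', reset
Bit 6: prefix='1' (no match yet)
Bit 7: prefix='11' -> emit 'j', reset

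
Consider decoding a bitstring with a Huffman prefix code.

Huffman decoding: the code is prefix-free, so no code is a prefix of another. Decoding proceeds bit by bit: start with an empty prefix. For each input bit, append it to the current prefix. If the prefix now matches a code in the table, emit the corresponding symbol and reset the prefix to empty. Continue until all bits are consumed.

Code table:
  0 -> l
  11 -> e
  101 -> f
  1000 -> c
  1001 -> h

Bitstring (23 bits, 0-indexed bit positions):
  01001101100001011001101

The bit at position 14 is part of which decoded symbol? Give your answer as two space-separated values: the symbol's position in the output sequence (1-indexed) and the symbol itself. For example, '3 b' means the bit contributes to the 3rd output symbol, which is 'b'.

Bit 0: prefix='0' -> emit 'l', reset
Bit 1: prefix='1' (no match yet)
Bit 2: prefix='10' (no match yet)
Bit 3: prefix='100' (no match yet)
Bit 4: prefix='1001' -> emit 'h', reset
Bit 5: prefix='1' (no match yet)
Bit 6: prefix='10' (no match yet)
Bit 7: prefix='101' -> emit 'f', reset
Bit 8: prefix='1' (no match yet)
Bit 9: prefix='10' (no match yet)
Bit 10: prefix='100' (no match yet)
Bit 11: prefix='1000' -> emit 'c', reset
Bit 12: prefix='0' -> emit 'l', reset
Bit 13: prefix='1' (no match yet)
Bit 14: prefix='10' (no match yet)
Bit 15: prefix='101' -> emit 'f', reset
Bit 16: prefix='1' (no match yet)
Bit 17: prefix='10' (no match yet)
Bit 18: prefix='100' (no match yet)

Answer: 6 f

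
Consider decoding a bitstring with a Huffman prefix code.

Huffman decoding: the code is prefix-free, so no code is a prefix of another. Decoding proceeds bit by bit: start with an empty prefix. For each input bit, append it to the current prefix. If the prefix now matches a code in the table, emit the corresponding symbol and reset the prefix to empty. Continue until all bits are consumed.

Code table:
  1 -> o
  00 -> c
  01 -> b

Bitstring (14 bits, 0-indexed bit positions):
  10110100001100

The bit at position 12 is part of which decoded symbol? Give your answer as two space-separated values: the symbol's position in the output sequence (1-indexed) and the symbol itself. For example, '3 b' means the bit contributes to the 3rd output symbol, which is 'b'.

Bit 0: prefix='1' -> emit 'o', reset
Bit 1: prefix='0' (no match yet)
Bit 2: prefix='01' -> emit 'b', reset
Bit 3: prefix='1' -> emit 'o', reset
Bit 4: prefix='0' (no match yet)
Bit 5: prefix='01' -> emit 'b', reset
Bit 6: prefix='0' (no match yet)
Bit 7: prefix='00' -> emit 'c', reset
Bit 8: prefix='0' (no match yet)
Bit 9: prefix='00' -> emit 'c', reset
Bit 10: prefix='1' -> emit 'o', reset
Bit 11: prefix='1' -> emit 'o', reset
Bit 12: prefix='0' (no match yet)
Bit 13: prefix='00' -> emit 'c', reset

Answer: 9 c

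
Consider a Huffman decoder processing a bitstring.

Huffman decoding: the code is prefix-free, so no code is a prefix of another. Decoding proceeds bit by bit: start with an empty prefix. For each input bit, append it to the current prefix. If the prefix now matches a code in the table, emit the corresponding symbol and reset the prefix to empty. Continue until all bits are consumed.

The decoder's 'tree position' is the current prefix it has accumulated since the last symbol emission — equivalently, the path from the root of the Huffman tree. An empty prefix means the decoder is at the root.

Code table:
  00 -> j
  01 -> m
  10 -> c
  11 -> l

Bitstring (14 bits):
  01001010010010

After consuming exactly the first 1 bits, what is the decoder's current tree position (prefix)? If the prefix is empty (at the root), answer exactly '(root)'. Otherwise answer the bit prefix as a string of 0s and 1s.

Bit 0: prefix='0' (no match yet)

Answer: 0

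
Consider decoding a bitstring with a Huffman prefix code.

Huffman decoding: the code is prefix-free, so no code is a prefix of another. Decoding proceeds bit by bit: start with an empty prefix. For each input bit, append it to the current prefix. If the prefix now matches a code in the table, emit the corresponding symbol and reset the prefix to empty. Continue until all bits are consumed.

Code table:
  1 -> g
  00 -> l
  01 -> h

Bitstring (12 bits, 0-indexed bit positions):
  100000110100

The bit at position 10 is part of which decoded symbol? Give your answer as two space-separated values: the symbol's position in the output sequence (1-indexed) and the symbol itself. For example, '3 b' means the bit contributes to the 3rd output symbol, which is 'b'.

Answer: 7 l

Derivation:
Bit 0: prefix='1' -> emit 'g', reset
Bit 1: prefix='0' (no match yet)
Bit 2: prefix='00' -> emit 'l', reset
Bit 3: prefix='0' (no match yet)
Bit 4: prefix='00' -> emit 'l', reset
Bit 5: prefix='0' (no match yet)
Bit 6: prefix='01' -> emit 'h', reset
Bit 7: prefix='1' -> emit 'g', reset
Bit 8: prefix='0' (no match yet)
Bit 9: prefix='01' -> emit 'h', reset
Bit 10: prefix='0' (no match yet)
Bit 11: prefix='00' -> emit 'l', reset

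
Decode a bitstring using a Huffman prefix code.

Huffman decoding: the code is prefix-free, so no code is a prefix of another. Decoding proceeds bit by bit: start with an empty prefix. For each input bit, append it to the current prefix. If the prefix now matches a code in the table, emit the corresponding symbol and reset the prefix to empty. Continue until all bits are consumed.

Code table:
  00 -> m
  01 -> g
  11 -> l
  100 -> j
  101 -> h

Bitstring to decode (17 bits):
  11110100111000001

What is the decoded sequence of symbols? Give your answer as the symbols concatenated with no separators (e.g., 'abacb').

Answer: llgmljmg

Derivation:
Bit 0: prefix='1' (no match yet)
Bit 1: prefix='11' -> emit 'l', reset
Bit 2: prefix='1' (no match yet)
Bit 3: prefix='11' -> emit 'l', reset
Bit 4: prefix='0' (no match yet)
Bit 5: prefix='01' -> emit 'g', reset
Bit 6: prefix='0' (no match yet)
Bit 7: prefix='00' -> emit 'm', reset
Bit 8: prefix='1' (no match yet)
Bit 9: prefix='11' -> emit 'l', reset
Bit 10: prefix='1' (no match yet)
Bit 11: prefix='10' (no match yet)
Bit 12: prefix='100' -> emit 'j', reset
Bit 13: prefix='0' (no match yet)
Bit 14: prefix='00' -> emit 'm', reset
Bit 15: prefix='0' (no match yet)
Bit 16: prefix='01' -> emit 'g', reset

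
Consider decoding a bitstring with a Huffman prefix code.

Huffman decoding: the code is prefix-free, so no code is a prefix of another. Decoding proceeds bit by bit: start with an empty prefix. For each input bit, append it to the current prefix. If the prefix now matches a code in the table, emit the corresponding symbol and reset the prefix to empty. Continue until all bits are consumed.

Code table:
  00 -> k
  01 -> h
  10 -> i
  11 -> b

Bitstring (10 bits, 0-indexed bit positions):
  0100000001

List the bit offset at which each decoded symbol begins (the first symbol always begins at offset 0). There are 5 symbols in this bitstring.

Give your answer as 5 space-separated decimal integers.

Answer: 0 2 4 6 8

Derivation:
Bit 0: prefix='0' (no match yet)
Bit 1: prefix='01' -> emit 'h', reset
Bit 2: prefix='0' (no match yet)
Bit 3: prefix='00' -> emit 'k', reset
Bit 4: prefix='0' (no match yet)
Bit 5: prefix='00' -> emit 'k', reset
Bit 6: prefix='0' (no match yet)
Bit 7: prefix='00' -> emit 'k', reset
Bit 8: prefix='0' (no match yet)
Bit 9: prefix='01' -> emit 'h', reset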